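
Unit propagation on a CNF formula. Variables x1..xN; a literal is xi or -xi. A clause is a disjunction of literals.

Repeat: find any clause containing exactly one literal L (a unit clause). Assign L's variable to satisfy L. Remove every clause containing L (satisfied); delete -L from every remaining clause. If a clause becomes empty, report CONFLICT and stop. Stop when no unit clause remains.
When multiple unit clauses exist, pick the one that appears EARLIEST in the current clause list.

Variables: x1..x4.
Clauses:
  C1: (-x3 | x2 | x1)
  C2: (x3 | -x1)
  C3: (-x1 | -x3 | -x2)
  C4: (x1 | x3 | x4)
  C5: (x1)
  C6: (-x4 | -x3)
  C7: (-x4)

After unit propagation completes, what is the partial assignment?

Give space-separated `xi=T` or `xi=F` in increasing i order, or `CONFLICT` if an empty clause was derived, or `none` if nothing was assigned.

Answer: x1=T x2=F x3=T x4=F

Derivation:
unit clause [1] forces x1=T; simplify:
  drop -1 from [3, -1] -> [3]
  drop -1 from [-1, -3, -2] -> [-3, -2]
  satisfied 3 clause(s); 4 remain; assigned so far: [1]
unit clause [3] forces x3=T; simplify:
  drop -3 from [-3, -2] -> [-2]
  drop -3 from [-4, -3] -> [-4]
  satisfied 1 clause(s); 3 remain; assigned so far: [1, 3]
unit clause [-2] forces x2=F; simplify:
  satisfied 1 clause(s); 2 remain; assigned so far: [1, 2, 3]
unit clause [-4] forces x4=F; simplify:
  satisfied 2 clause(s); 0 remain; assigned so far: [1, 2, 3, 4]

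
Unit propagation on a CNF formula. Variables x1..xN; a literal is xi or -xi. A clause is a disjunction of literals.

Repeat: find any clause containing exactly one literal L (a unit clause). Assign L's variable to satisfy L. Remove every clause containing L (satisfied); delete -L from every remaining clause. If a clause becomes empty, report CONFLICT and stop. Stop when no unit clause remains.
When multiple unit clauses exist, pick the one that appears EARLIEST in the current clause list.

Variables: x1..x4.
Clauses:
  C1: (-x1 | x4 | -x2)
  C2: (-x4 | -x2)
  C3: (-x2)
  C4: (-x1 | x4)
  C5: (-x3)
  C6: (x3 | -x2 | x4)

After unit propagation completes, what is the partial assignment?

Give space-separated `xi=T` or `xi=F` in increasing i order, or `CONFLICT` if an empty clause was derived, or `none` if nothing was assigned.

unit clause [-2] forces x2=F; simplify:
  satisfied 4 clause(s); 2 remain; assigned so far: [2]
unit clause [-3] forces x3=F; simplify:
  satisfied 1 clause(s); 1 remain; assigned so far: [2, 3]

Answer: x2=F x3=F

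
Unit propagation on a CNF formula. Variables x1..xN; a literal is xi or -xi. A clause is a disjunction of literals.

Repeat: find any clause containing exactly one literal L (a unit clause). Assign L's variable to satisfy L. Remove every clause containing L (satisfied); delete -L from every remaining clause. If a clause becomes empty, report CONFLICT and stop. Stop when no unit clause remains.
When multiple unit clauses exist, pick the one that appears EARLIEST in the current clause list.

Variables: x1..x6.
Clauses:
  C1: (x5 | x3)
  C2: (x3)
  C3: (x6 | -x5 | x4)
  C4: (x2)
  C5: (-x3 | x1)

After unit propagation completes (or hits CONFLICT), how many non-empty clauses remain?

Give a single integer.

Answer: 1

Derivation:
unit clause [3] forces x3=T; simplify:
  drop -3 from [-3, 1] -> [1]
  satisfied 2 clause(s); 3 remain; assigned so far: [3]
unit clause [2] forces x2=T; simplify:
  satisfied 1 clause(s); 2 remain; assigned so far: [2, 3]
unit clause [1] forces x1=T; simplify:
  satisfied 1 clause(s); 1 remain; assigned so far: [1, 2, 3]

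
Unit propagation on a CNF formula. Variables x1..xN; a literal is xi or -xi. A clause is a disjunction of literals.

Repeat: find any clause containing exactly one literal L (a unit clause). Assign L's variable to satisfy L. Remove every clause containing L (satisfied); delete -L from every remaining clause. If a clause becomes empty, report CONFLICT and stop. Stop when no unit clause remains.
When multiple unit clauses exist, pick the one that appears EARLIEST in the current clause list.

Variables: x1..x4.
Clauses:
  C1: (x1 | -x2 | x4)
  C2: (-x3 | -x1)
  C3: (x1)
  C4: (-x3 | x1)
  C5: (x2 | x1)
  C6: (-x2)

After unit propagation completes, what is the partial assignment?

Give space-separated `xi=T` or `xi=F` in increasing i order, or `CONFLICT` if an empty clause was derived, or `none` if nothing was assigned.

Answer: x1=T x2=F x3=F

Derivation:
unit clause [1] forces x1=T; simplify:
  drop -1 from [-3, -1] -> [-3]
  satisfied 4 clause(s); 2 remain; assigned so far: [1]
unit clause [-3] forces x3=F; simplify:
  satisfied 1 clause(s); 1 remain; assigned so far: [1, 3]
unit clause [-2] forces x2=F; simplify:
  satisfied 1 clause(s); 0 remain; assigned so far: [1, 2, 3]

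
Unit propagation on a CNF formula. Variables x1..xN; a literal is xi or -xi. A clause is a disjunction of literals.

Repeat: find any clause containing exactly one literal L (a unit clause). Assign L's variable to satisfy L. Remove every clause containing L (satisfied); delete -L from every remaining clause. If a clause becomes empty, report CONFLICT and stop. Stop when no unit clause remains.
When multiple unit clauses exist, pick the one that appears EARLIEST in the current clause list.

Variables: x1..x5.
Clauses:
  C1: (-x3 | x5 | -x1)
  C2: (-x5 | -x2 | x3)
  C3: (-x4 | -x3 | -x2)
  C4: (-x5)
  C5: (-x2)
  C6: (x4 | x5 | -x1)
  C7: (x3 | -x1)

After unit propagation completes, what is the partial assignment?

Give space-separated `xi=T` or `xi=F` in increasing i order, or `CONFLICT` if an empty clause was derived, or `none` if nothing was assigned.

unit clause [-5] forces x5=F; simplify:
  drop 5 from [-3, 5, -1] -> [-3, -1]
  drop 5 from [4, 5, -1] -> [4, -1]
  satisfied 2 clause(s); 5 remain; assigned so far: [5]
unit clause [-2] forces x2=F; simplify:
  satisfied 2 clause(s); 3 remain; assigned so far: [2, 5]

Answer: x2=F x5=F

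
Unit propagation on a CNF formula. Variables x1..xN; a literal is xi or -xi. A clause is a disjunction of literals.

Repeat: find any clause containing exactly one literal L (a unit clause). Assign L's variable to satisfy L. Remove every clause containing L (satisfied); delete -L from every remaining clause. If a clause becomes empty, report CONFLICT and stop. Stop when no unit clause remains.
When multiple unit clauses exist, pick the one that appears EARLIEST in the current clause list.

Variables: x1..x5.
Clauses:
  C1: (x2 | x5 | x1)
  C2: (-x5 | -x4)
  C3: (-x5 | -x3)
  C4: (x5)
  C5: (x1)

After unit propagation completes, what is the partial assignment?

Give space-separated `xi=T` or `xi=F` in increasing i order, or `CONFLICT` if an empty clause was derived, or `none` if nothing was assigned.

Answer: x1=T x3=F x4=F x5=T

Derivation:
unit clause [5] forces x5=T; simplify:
  drop -5 from [-5, -4] -> [-4]
  drop -5 from [-5, -3] -> [-3]
  satisfied 2 clause(s); 3 remain; assigned so far: [5]
unit clause [-4] forces x4=F; simplify:
  satisfied 1 clause(s); 2 remain; assigned so far: [4, 5]
unit clause [-3] forces x3=F; simplify:
  satisfied 1 clause(s); 1 remain; assigned so far: [3, 4, 5]
unit clause [1] forces x1=T; simplify:
  satisfied 1 clause(s); 0 remain; assigned so far: [1, 3, 4, 5]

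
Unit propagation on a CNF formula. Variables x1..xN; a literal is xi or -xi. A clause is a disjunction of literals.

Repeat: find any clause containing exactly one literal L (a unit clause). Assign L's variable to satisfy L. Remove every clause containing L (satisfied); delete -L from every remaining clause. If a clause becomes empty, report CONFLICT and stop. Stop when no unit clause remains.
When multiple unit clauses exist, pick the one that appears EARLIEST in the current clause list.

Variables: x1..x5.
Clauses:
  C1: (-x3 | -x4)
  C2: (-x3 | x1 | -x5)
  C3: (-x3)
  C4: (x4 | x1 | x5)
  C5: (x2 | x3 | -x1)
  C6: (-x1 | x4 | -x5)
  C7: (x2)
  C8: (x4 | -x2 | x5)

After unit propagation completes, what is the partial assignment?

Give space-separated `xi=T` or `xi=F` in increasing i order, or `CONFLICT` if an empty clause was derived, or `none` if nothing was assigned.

unit clause [-3] forces x3=F; simplify:
  drop 3 from [2, 3, -1] -> [2, -1]
  satisfied 3 clause(s); 5 remain; assigned so far: [3]
unit clause [2] forces x2=T; simplify:
  drop -2 from [4, -2, 5] -> [4, 5]
  satisfied 2 clause(s); 3 remain; assigned so far: [2, 3]

Answer: x2=T x3=F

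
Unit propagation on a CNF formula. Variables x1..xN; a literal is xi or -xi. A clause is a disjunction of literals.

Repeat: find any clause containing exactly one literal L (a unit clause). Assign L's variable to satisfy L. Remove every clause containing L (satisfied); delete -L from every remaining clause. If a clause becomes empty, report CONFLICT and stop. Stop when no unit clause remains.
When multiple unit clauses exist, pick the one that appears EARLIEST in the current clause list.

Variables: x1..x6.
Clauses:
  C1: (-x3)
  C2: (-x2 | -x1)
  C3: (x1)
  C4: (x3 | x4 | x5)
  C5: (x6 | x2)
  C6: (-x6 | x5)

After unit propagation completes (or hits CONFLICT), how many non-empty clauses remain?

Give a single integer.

Answer: 0

Derivation:
unit clause [-3] forces x3=F; simplify:
  drop 3 from [3, 4, 5] -> [4, 5]
  satisfied 1 clause(s); 5 remain; assigned so far: [3]
unit clause [1] forces x1=T; simplify:
  drop -1 from [-2, -1] -> [-2]
  satisfied 1 clause(s); 4 remain; assigned so far: [1, 3]
unit clause [-2] forces x2=F; simplify:
  drop 2 from [6, 2] -> [6]
  satisfied 1 clause(s); 3 remain; assigned so far: [1, 2, 3]
unit clause [6] forces x6=T; simplify:
  drop -6 from [-6, 5] -> [5]
  satisfied 1 clause(s); 2 remain; assigned so far: [1, 2, 3, 6]
unit clause [5] forces x5=T; simplify:
  satisfied 2 clause(s); 0 remain; assigned so far: [1, 2, 3, 5, 6]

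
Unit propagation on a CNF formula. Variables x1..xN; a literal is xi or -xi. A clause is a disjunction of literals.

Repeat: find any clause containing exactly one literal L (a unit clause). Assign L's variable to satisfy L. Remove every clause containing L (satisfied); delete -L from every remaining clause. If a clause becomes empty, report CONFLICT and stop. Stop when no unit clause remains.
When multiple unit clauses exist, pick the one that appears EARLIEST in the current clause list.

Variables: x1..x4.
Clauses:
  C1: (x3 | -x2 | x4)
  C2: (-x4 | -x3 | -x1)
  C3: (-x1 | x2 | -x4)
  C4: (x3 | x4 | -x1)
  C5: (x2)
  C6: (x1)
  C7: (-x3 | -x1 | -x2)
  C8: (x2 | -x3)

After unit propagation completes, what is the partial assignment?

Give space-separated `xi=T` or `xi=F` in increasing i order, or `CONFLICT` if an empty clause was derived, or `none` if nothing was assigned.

unit clause [2] forces x2=T; simplify:
  drop -2 from [3, -2, 4] -> [3, 4]
  drop -2 from [-3, -1, -2] -> [-3, -1]
  satisfied 3 clause(s); 5 remain; assigned so far: [2]
unit clause [1] forces x1=T; simplify:
  drop -1 from [-4, -3, -1] -> [-4, -3]
  drop -1 from [3, 4, -1] -> [3, 4]
  drop -1 from [-3, -1] -> [-3]
  satisfied 1 clause(s); 4 remain; assigned so far: [1, 2]
unit clause [-3] forces x3=F; simplify:
  drop 3 from [3, 4] -> [4]
  drop 3 from [3, 4] -> [4]
  satisfied 2 clause(s); 2 remain; assigned so far: [1, 2, 3]
unit clause [4] forces x4=T; simplify:
  satisfied 2 clause(s); 0 remain; assigned so far: [1, 2, 3, 4]

Answer: x1=T x2=T x3=F x4=T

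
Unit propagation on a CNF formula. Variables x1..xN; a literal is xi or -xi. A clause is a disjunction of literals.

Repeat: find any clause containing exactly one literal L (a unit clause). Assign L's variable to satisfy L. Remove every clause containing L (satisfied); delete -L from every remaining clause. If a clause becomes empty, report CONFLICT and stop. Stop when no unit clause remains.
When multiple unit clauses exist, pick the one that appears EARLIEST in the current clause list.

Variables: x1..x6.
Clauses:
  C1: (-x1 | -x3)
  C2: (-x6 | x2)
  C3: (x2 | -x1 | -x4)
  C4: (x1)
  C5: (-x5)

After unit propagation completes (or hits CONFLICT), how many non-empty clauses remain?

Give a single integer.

unit clause [1] forces x1=T; simplify:
  drop -1 from [-1, -3] -> [-3]
  drop -1 from [2, -1, -4] -> [2, -4]
  satisfied 1 clause(s); 4 remain; assigned so far: [1]
unit clause [-3] forces x3=F; simplify:
  satisfied 1 clause(s); 3 remain; assigned so far: [1, 3]
unit clause [-5] forces x5=F; simplify:
  satisfied 1 clause(s); 2 remain; assigned so far: [1, 3, 5]

Answer: 2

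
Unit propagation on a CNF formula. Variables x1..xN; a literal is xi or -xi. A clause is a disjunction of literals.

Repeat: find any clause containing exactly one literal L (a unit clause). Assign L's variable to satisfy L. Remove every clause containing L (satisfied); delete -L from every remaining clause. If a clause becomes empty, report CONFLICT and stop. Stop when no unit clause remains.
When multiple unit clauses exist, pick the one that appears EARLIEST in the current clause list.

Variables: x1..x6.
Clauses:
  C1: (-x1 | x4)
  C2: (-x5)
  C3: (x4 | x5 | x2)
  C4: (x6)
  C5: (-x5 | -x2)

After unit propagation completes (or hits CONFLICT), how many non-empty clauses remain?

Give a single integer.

Answer: 2

Derivation:
unit clause [-5] forces x5=F; simplify:
  drop 5 from [4, 5, 2] -> [4, 2]
  satisfied 2 clause(s); 3 remain; assigned so far: [5]
unit clause [6] forces x6=T; simplify:
  satisfied 1 clause(s); 2 remain; assigned so far: [5, 6]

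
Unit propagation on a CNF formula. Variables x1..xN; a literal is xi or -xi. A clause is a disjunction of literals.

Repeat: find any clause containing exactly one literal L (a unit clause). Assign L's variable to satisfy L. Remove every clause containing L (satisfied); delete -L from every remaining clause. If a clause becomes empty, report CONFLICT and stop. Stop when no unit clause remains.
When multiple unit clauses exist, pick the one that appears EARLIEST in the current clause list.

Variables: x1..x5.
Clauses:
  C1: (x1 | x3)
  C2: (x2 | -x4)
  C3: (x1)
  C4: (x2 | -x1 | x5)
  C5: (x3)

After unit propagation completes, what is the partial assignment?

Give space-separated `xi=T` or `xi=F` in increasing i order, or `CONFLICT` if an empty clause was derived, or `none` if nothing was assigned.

Answer: x1=T x3=T

Derivation:
unit clause [1] forces x1=T; simplify:
  drop -1 from [2, -1, 5] -> [2, 5]
  satisfied 2 clause(s); 3 remain; assigned so far: [1]
unit clause [3] forces x3=T; simplify:
  satisfied 1 clause(s); 2 remain; assigned so far: [1, 3]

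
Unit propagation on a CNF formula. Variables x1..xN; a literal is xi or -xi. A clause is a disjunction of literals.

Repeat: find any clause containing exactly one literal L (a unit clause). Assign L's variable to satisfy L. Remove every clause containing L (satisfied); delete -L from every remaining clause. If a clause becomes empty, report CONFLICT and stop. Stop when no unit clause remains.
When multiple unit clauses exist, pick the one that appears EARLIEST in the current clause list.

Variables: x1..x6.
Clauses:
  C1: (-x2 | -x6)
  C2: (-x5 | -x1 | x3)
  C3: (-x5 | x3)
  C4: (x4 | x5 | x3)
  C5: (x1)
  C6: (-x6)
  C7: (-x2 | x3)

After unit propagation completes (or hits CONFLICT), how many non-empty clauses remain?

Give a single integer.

Answer: 4

Derivation:
unit clause [1] forces x1=T; simplify:
  drop -1 from [-5, -1, 3] -> [-5, 3]
  satisfied 1 clause(s); 6 remain; assigned so far: [1]
unit clause [-6] forces x6=F; simplify:
  satisfied 2 clause(s); 4 remain; assigned so far: [1, 6]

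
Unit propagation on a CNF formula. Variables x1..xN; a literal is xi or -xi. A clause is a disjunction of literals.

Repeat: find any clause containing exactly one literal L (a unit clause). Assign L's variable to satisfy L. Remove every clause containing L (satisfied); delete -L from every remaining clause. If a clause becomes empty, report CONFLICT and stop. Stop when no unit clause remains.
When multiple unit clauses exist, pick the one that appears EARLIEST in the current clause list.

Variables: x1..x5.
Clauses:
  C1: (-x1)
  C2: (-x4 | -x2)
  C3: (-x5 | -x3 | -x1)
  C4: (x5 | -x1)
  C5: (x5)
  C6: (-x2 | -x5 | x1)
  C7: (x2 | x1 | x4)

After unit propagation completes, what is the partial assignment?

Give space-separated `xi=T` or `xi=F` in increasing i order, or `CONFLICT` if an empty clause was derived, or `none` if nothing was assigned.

unit clause [-1] forces x1=F; simplify:
  drop 1 from [-2, -5, 1] -> [-2, -5]
  drop 1 from [2, 1, 4] -> [2, 4]
  satisfied 3 clause(s); 4 remain; assigned so far: [1]
unit clause [5] forces x5=T; simplify:
  drop -5 from [-2, -5] -> [-2]
  satisfied 1 clause(s); 3 remain; assigned so far: [1, 5]
unit clause [-2] forces x2=F; simplify:
  drop 2 from [2, 4] -> [4]
  satisfied 2 clause(s); 1 remain; assigned so far: [1, 2, 5]
unit clause [4] forces x4=T; simplify:
  satisfied 1 clause(s); 0 remain; assigned so far: [1, 2, 4, 5]

Answer: x1=F x2=F x4=T x5=T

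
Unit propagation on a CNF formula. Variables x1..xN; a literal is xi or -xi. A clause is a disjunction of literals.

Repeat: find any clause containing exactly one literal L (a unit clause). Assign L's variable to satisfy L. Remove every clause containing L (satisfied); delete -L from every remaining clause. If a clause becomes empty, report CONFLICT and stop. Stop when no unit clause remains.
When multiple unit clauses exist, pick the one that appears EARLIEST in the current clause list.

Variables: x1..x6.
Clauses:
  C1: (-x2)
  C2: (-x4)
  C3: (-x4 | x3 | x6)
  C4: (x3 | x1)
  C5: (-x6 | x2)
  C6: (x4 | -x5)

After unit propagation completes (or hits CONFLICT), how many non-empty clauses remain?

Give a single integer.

Answer: 1

Derivation:
unit clause [-2] forces x2=F; simplify:
  drop 2 from [-6, 2] -> [-6]
  satisfied 1 clause(s); 5 remain; assigned so far: [2]
unit clause [-4] forces x4=F; simplify:
  drop 4 from [4, -5] -> [-5]
  satisfied 2 clause(s); 3 remain; assigned so far: [2, 4]
unit clause [-6] forces x6=F; simplify:
  satisfied 1 clause(s); 2 remain; assigned so far: [2, 4, 6]
unit clause [-5] forces x5=F; simplify:
  satisfied 1 clause(s); 1 remain; assigned so far: [2, 4, 5, 6]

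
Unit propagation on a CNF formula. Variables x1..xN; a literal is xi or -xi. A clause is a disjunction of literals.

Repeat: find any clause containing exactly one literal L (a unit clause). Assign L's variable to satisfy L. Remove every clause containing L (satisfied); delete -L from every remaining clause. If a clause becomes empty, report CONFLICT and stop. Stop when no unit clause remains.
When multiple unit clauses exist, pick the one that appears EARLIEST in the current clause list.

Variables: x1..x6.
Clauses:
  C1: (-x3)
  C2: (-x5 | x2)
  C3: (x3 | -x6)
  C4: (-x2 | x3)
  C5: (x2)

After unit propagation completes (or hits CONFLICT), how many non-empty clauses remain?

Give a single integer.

unit clause [-3] forces x3=F; simplify:
  drop 3 from [3, -6] -> [-6]
  drop 3 from [-2, 3] -> [-2]
  satisfied 1 clause(s); 4 remain; assigned so far: [3]
unit clause [-6] forces x6=F; simplify:
  satisfied 1 clause(s); 3 remain; assigned so far: [3, 6]
unit clause [-2] forces x2=F; simplify:
  drop 2 from [-5, 2] -> [-5]
  drop 2 from [2] -> [] (empty!)
  satisfied 1 clause(s); 2 remain; assigned so far: [2, 3, 6]
CONFLICT (empty clause)

Answer: 1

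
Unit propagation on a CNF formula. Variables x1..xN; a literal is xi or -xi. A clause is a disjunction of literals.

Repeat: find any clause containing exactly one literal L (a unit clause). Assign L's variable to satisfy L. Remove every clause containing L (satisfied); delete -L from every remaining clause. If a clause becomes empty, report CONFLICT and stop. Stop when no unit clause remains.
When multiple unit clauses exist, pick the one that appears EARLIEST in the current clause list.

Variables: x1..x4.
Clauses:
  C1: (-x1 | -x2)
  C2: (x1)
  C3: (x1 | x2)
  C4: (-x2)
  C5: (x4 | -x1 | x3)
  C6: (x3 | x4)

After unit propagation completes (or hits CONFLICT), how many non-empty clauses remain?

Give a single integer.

Answer: 2

Derivation:
unit clause [1] forces x1=T; simplify:
  drop -1 from [-1, -2] -> [-2]
  drop -1 from [4, -1, 3] -> [4, 3]
  satisfied 2 clause(s); 4 remain; assigned so far: [1]
unit clause [-2] forces x2=F; simplify:
  satisfied 2 clause(s); 2 remain; assigned so far: [1, 2]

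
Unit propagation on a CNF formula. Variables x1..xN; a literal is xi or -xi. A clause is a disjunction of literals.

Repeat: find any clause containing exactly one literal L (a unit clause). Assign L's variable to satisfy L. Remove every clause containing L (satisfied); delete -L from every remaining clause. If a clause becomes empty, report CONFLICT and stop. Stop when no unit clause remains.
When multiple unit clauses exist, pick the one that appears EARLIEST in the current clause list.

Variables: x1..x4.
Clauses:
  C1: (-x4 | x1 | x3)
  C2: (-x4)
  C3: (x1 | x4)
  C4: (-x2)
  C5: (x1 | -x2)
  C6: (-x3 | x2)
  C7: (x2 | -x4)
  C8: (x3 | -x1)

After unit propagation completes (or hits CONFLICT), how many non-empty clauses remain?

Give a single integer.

Answer: 0

Derivation:
unit clause [-4] forces x4=F; simplify:
  drop 4 from [1, 4] -> [1]
  satisfied 3 clause(s); 5 remain; assigned so far: [4]
unit clause [1] forces x1=T; simplify:
  drop -1 from [3, -1] -> [3]
  satisfied 2 clause(s); 3 remain; assigned so far: [1, 4]
unit clause [-2] forces x2=F; simplify:
  drop 2 from [-3, 2] -> [-3]
  satisfied 1 clause(s); 2 remain; assigned so far: [1, 2, 4]
unit clause [-3] forces x3=F; simplify:
  drop 3 from [3] -> [] (empty!)
  satisfied 1 clause(s); 1 remain; assigned so far: [1, 2, 3, 4]
CONFLICT (empty clause)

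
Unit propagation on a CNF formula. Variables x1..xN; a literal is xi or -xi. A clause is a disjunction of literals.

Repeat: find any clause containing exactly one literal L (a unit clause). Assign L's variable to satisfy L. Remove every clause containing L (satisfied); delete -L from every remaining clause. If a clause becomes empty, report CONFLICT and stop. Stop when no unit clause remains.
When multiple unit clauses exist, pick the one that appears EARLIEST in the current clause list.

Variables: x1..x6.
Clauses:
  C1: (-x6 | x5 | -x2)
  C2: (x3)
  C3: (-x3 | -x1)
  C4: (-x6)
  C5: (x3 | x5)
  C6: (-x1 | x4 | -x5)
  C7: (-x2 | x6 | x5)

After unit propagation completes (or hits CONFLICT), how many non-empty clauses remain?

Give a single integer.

Answer: 1

Derivation:
unit clause [3] forces x3=T; simplify:
  drop -3 from [-3, -1] -> [-1]
  satisfied 2 clause(s); 5 remain; assigned so far: [3]
unit clause [-1] forces x1=F; simplify:
  satisfied 2 clause(s); 3 remain; assigned so far: [1, 3]
unit clause [-6] forces x6=F; simplify:
  drop 6 from [-2, 6, 5] -> [-2, 5]
  satisfied 2 clause(s); 1 remain; assigned so far: [1, 3, 6]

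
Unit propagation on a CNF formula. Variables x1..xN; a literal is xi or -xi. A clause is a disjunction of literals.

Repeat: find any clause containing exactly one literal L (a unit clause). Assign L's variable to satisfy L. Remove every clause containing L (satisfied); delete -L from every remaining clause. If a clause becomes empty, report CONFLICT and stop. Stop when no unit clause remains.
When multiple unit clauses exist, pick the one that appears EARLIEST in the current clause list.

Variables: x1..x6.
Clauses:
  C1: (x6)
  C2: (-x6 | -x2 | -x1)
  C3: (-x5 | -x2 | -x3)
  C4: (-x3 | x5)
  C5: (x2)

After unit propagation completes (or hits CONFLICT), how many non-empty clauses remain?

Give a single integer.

unit clause [6] forces x6=T; simplify:
  drop -6 from [-6, -2, -1] -> [-2, -1]
  satisfied 1 clause(s); 4 remain; assigned so far: [6]
unit clause [2] forces x2=T; simplify:
  drop -2 from [-2, -1] -> [-1]
  drop -2 from [-5, -2, -3] -> [-5, -3]
  satisfied 1 clause(s); 3 remain; assigned so far: [2, 6]
unit clause [-1] forces x1=F; simplify:
  satisfied 1 clause(s); 2 remain; assigned so far: [1, 2, 6]

Answer: 2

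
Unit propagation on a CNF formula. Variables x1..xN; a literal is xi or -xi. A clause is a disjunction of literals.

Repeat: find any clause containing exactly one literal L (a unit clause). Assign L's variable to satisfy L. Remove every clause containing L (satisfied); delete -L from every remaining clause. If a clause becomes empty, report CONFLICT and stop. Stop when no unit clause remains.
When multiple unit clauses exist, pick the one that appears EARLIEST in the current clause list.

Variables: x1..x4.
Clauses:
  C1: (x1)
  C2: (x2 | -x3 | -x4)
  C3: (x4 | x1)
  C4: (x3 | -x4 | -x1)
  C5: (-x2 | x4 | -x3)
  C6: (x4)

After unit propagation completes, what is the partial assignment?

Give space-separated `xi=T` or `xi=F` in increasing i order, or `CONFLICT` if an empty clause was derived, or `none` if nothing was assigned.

Answer: x1=T x2=T x3=T x4=T

Derivation:
unit clause [1] forces x1=T; simplify:
  drop -1 from [3, -4, -1] -> [3, -4]
  satisfied 2 clause(s); 4 remain; assigned so far: [1]
unit clause [4] forces x4=T; simplify:
  drop -4 from [2, -3, -4] -> [2, -3]
  drop -4 from [3, -4] -> [3]
  satisfied 2 clause(s); 2 remain; assigned so far: [1, 4]
unit clause [3] forces x3=T; simplify:
  drop -3 from [2, -3] -> [2]
  satisfied 1 clause(s); 1 remain; assigned so far: [1, 3, 4]
unit clause [2] forces x2=T; simplify:
  satisfied 1 clause(s); 0 remain; assigned so far: [1, 2, 3, 4]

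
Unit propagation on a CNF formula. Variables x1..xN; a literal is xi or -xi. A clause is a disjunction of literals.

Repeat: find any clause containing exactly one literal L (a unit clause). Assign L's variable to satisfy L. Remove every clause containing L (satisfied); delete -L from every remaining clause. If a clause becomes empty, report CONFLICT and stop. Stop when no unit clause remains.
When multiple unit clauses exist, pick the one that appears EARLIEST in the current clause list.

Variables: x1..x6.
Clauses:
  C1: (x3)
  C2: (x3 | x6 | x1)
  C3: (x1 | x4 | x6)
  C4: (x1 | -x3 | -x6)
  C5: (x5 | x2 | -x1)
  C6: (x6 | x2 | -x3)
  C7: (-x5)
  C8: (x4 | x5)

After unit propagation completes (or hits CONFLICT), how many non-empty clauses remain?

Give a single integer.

Answer: 3

Derivation:
unit clause [3] forces x3=T; simplify:
  drop -3 from [1, -3, -6] -> [1, -6]
  drop -3 from [6, 2, -3] -> [6, 2]
  satisfied 2 clause(s); 6 remain; assigned so far: [3]
unit clause [-5] forces x5=F; simplify:
  drop 5 from [5, 2, -1] -> [2, -1]
  drop 5 from [4, 5] -> [4]
  satisfied 1 clause(s); 5 remain; assigned so far: [3, 5]
unit clause [4] forces x4=T; simplify:
  satisfied 2 clause(s); 3 remain; assigned so far: [3, 4, 5]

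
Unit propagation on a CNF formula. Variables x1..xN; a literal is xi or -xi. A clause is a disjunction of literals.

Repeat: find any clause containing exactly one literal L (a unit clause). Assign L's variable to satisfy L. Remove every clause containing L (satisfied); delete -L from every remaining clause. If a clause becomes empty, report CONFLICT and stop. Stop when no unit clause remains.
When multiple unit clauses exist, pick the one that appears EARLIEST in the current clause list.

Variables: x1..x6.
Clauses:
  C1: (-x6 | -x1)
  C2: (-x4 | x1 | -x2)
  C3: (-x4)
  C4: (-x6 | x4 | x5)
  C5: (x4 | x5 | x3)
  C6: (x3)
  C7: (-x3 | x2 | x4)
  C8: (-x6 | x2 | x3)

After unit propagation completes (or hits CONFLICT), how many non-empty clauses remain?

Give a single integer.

unit clause [-4] forces x4=F; simplify:
  drop 4 from [-6, 4, 5] -> [-6, 5]
  drop 4 from [4, 5, 3] -> [5, 3]
  drop 4 from [-3, 2, 4] -> [-3, 2]
  satisfied 2 clause(s); 6 remain; assigned so far: [4]
unit clause [3] forces x3=T; simplify:
  drop -3 from [-3, 2] -> [2]
  satisfied 3 clause(s); 3 remain; assigned so far: [3, 4]
unit clause [2] forces x2=T; simplify:
  satisfied 1 clause(s); 2 remain; assigned so far: [2, 3, 4]

Answer: 2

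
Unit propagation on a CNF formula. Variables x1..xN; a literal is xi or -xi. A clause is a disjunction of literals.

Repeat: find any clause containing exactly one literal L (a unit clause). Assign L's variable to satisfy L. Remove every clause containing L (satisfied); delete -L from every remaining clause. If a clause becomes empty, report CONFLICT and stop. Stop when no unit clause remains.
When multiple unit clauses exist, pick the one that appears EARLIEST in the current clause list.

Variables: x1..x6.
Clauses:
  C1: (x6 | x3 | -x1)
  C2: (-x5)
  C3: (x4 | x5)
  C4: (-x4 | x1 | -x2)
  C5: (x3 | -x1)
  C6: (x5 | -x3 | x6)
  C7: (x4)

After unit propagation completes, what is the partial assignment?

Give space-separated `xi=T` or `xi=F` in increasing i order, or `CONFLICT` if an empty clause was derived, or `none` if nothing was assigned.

Answer: x4=T x5=F

Derivation:
unit clause [-5] forces x5=F; simplify:
  drop 5 from [4, 5] -> [4]
  drop 5 from [5, -3, 6] -> [-3, 6]
  satisfied 1 clause(s); 6 remain; assigned so far: [5]
unit clause [4] forces x4=T; simplify:
  drop -4 from [-4, 1, -2] -> [1, -2]
  satisfied 2 clause(s); 4 remain; assigned so far: [4, 5]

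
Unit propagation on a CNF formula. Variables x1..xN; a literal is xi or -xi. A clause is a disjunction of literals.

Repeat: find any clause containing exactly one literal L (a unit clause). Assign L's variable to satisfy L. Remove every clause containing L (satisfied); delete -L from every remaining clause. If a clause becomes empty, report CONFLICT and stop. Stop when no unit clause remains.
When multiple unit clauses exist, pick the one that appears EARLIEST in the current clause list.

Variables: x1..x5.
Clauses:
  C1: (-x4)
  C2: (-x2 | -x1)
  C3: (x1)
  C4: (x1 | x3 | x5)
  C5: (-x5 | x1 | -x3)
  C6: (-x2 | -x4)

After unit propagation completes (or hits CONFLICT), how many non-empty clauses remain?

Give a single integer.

unit clause [-4] forces x4=F; simplify:
  satisfied 2 clause(s); 4 remain; assigned so far: [4]
unit clause [1] forces x1=T; simplify:
  drop -1 from [-2, -1] -> [-2]
  satisfied 3 clause(s); 1 remain; assigned so far: [1, 4]
unit clause [-2] forces x2=F; simplify:
  satisfied 1 clause(s); 0 remain; assigned so far: [1, 2, 4]

Answer: 0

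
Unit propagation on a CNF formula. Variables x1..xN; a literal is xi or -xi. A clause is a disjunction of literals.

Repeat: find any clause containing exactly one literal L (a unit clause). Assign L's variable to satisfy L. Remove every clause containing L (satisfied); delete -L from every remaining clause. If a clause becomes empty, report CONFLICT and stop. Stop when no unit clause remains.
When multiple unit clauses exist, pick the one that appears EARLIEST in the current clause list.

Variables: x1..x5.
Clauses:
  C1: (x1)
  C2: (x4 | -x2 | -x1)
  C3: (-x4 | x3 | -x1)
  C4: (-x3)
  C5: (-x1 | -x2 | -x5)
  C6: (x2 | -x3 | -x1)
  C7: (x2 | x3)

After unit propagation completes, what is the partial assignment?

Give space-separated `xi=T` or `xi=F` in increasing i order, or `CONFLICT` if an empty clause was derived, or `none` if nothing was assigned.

unit clause [1] forces x1=T; simplify:
  drop -1 from [4, -2, -1] -> [4, -2]
  drop -1 from [-4, 3, -1] -> [-4, 3]
  drop -1 from [-1, -2, -5] -> [-2, -5]
  drop -1 from [2, -3, -1] -> [2, -3]
  satisfied 1 clause(s); 6 remain; assigned so far: [1]
unit clause [-3] forces x3=F; simplify:
  drop 3 from [-4, 3] -> [-4]
  drop 3 from [2, 3] -> [2]
  satisfied 2 clause(s); 4 remain; assigned so far: [1, 3]
unit clause [-4] forces x4=F; simplify:
  drop 4 from [4, -2] -> [-2]
  satisfied 1 clause(s); 3 remain; assigned so far: [1, 3, 4]
unit clause [-2] forces x2=F; simplify:
  drop 2 from [2] -> [] (empty!)
  satisfied 2 clause(s); 1 remain; assigned so far: [1, 2, 3, 4]
CONFLICT (empty clause)

Answer: CONFLICT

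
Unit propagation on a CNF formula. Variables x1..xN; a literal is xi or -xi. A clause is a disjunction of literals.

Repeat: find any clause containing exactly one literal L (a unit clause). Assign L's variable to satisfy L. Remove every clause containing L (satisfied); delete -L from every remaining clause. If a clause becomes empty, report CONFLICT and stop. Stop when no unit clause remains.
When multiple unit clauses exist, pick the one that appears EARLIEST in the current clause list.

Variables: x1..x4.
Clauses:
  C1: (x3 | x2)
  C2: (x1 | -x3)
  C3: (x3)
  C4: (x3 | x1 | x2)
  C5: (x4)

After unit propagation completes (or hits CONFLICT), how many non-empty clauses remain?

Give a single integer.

Answer: 0

Derivation:
unit clause [3] forces x3=T; simplify:
  drop -3 from [1, -3] -> [1]
  satisfied 3 clause(s); 2 remain; assigned so far: [3]
unit clause [1] forces x1=T; simplify:
  satisfied 1 clause(s); 1 remain; assigned so far: [1, 3]
unit clause [4] forces x4=T; simplify:
  satisfied 1 clause(s); 0 remain; assigned so far: [1, 3, 4]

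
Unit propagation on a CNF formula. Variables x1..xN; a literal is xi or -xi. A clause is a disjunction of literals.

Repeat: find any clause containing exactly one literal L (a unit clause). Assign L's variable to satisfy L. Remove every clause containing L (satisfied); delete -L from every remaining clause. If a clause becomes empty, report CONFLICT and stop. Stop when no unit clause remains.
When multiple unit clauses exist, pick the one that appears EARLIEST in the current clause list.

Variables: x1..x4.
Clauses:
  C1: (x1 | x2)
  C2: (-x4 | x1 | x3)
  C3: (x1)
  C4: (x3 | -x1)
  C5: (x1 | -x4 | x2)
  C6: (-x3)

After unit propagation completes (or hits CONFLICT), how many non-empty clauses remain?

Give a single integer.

Answer: 0

Derivation:
unit clause [1] forces x1=T; simplify:
  drop -1 from [3, -1] -> [3]
  satisfied 4 clause(s); 2 remain; assigned so far: [1]
unit clause [3] forces x3=T; simplify:
  drop -3 from [-3] -> [] (empty!)
  satisfied 1 clause(s); 1 remain; assigned so far: [1, 3]
CONFLICT (empty clause)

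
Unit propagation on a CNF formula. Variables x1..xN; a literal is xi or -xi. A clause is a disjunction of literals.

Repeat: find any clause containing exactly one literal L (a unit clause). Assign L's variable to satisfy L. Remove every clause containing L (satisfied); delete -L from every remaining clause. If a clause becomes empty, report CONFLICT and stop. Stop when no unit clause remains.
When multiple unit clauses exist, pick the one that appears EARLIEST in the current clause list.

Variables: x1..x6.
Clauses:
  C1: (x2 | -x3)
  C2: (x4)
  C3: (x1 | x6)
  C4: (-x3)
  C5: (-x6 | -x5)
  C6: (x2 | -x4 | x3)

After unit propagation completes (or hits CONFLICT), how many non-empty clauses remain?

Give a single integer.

Answer: 2

Derivation:
unit clause [4] forces x4=T; simplify:
  drop -4 from [2, -4, 3] -> [2, 3]
  satisfied 1 clause(s); 5 remain; assigned so far: [4]
unit clause [-3] forces x3=F; simplify:
  drop 3 from [2, 3] -> [2]
  satisfied 2 clause(s); 3 remain; assigned so far: [3, 4]
unit clause [2] forces x2=T; simplify:
  satisfied 1 clause(s); 2 remain; assigned so far: [2, 3, 4]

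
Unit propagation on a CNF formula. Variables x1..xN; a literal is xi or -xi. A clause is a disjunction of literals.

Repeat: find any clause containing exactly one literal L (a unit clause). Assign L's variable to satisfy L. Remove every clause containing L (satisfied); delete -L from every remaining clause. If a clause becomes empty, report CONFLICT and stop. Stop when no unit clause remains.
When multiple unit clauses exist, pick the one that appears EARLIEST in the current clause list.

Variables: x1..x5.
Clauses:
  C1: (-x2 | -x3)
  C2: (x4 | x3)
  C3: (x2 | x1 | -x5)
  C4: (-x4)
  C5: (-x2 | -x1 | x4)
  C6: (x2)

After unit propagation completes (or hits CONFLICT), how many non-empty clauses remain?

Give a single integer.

unit clause [-4] forces x4=F; simplify:
  drop 4 from [4, 3] -> [3]
  drop 4 from [-2, -1, 4] -> [-2, -1]
  satisfied 1 clause(s); 5 remain; assigned so far: [4]
unit clause [3] forces x3=T; simplify:
  drop -3 from [-2, -3] -> [-2]
  satisfied 1 clause(s); 4 remain; assigned so far: [3, 4]
unit clause [-2] forces x2=F; simplify:
  drop 2 from [2, 1, -5] -> [1, -5]
  drop 2 from [2] -> [] (empty!)
  satisfied 2 clause(s); 2 remain; assigned so far: [2, 3, 4]
CONFLICT (empty clause)

Answer: 1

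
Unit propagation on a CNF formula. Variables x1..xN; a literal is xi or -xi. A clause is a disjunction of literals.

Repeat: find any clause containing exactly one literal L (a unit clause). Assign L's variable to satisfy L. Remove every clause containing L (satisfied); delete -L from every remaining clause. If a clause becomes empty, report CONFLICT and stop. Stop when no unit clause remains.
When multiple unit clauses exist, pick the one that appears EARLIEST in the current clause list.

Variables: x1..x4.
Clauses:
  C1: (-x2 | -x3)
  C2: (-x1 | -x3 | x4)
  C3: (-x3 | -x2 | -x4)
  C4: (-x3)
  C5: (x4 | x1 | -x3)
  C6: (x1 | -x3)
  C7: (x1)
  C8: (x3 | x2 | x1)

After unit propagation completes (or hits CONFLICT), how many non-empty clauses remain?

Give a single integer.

unit clause [-3] forces x3=F; simplify:
  drop 3 from [3, 2, 1] -> [2, 1]
  satisfied 6 clause(s); 2 remain; assigned so far: [3]
unit clause [1] forces x1=T; simplify:
  satisfied 2 clause(s); 0 remain; assigned so far: [1, 3]

Answer: 0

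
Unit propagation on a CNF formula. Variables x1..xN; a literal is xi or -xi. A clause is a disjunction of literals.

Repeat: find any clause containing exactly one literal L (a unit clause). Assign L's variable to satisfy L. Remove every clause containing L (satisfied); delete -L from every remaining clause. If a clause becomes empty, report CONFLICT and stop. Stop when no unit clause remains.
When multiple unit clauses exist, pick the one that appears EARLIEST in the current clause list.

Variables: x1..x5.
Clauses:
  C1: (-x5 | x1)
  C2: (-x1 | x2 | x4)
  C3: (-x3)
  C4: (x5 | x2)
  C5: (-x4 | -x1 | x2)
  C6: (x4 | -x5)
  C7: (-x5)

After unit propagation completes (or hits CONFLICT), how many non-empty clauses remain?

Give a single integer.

Answer: 0

Derivation:
unit clause [-3] forces x3=F; simplify:
  satisfied 1 clause(s); 6 remain; assigned so far: [3]
unit clause [-5] forces x5=F; simplify:
  drop 5 from [5, 2] -> [2]
  satisfied 3 clause(s); 3 remain; assigned so far: [3, 5]
unit clause [2] forces x2=T; simplify:
  satisfied 3 clause(s); 0 remain; assigned so far: [2, 3, 5]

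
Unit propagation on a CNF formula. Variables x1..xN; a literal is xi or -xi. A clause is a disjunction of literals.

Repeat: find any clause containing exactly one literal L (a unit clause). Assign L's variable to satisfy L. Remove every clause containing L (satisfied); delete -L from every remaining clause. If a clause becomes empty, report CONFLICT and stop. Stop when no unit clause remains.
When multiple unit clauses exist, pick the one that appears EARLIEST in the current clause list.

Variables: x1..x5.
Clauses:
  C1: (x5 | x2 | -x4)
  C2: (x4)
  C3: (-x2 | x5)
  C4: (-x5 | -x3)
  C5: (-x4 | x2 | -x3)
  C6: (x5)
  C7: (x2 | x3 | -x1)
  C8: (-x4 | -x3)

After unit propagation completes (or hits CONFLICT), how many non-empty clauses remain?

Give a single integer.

Answer: 1

Derivation:
unit clause [4] forces x4=T; simplify:
  drop -4 from [5, 2, -4] -> [5, 2]
  drop -4 from [-4, 2, -3] -> [2, -3]
  drop -4 from [-4, -3] -> [-3]
  satisfied 1 clause(s); 7 remain; assigned so far: [4]
unit clause [5] forces x5=T; simplify:
  drop -5 from [-5, -3] -> [-3]
  satisfied 3 clause(s); 4 remain; assigned so far: [4, 5]
unit clause [-3] forces x3=F; simplify:
  drop 3 from [2, 3, -1] -> [2, -1]
  satisfied 3 clause(s); 1 remain; assigned so far: [3, 4, 5]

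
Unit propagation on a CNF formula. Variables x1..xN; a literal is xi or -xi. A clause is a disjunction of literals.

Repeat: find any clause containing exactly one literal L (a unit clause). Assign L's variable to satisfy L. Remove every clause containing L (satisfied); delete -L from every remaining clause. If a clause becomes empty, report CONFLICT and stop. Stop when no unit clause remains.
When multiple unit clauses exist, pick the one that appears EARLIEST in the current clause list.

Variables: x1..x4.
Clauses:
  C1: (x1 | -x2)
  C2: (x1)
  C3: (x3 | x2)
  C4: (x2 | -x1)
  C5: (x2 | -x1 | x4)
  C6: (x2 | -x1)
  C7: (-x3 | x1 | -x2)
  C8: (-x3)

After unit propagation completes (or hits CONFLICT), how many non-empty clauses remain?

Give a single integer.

unit clause [1] forces x1=T; simplify:
  drop -1 from [2, -1] -> [2]
  drop -1 from [2, -1, 4] -> [2, 4]
  drop -1 from [2, -1] -> [2]
  satisfied 3 clause(s); 5 remain; assigned so far: [1]
unit clause [2] forces x2=T; simplify:
  satisfied 4 clause(s); 1 remain; assigned so far: [1, 2]
unit clause [-3] forces x3=F; simplify:
  satisfied 1 clause(s); 0 remain; assigned so far: [1, 2, 3]

Answer: 0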